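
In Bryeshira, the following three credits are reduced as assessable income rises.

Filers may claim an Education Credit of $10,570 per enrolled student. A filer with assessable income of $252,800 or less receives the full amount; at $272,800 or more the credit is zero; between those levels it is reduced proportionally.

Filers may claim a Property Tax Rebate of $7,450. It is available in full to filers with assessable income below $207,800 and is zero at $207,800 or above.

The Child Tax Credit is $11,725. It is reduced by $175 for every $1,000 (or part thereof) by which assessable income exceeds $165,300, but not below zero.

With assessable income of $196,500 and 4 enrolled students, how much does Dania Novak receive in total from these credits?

Education Credit: base = 4 × $10,570 = $42,280. $196,500 is at or below the $252,800 threshold, so the full $42,280 applies.
Property Tax Rebate: $196,500 is below the $207,800 cutoff, so the full $7,450 applies.
Child Tax Credit: income exceeds $165,300 by $31,200, which is 32 full-or-partial $1,000 increments; reduction = 32 × $175 = $5,600, leaving $6,125.
Total: $42,280 + $7,450 + $6,125 = $55,855.

$55,855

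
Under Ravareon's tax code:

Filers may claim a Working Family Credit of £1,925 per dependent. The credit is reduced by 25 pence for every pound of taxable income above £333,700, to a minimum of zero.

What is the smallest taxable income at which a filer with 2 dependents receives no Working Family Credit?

£349,100

Full credit = 2 × £1,925 = £3,850.
The credit falls by 25% of each pound above £333,700, so it reaches zero when the excess is £3,850 / 25% = £15,400: income = £333,700 + £15,400 = £349,100.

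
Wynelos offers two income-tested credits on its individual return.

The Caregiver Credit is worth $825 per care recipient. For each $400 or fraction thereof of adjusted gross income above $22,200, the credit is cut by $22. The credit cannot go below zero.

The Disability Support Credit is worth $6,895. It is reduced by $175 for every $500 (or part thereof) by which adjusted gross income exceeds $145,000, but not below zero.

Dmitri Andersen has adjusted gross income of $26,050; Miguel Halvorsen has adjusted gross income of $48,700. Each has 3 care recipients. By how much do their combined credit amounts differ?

Dmitri ($26,050): Caregiver Credit: base = 3 × $825 = $2,475. income exceeds $22,200 by $3,850, which is 10 full-or-partial $400 increments; reduction = 10 × $22 = $220, leaving $2,255. Disability Support Credit: $26,050 is at or below the $145,000 threshold, so the full $6,895 applies. total $2,255 + $6,895 = $9,150
Miguel ($48,700): Caregiver Credit: base = 3 × $825 = $2,475. income exceeds $22,200 by $26,500, which is 67 full-or-partial $400 increments; reduction = 67 × $22 = $1,474, leaving $1,001. Disability Support Credit: $48,700 is at or below the $145,000 threshold, so the full $6,895 applies. total $1,001 + $6,895 = $7,896
Difference: |$9,150 − $7,896| = $1,254.

$1,254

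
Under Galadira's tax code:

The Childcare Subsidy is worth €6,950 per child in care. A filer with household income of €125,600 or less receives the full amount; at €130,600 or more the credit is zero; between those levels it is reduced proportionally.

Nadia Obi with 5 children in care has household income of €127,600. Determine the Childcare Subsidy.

Childcare Subsidy: base = 5 × €6,950 = €34,750. €127,600 is €2,000 into a €5,000 phase-out range, leaving 3,000/5,000 of the credit: €34,750 × 3,000/5,000 = €20,850.

€20,850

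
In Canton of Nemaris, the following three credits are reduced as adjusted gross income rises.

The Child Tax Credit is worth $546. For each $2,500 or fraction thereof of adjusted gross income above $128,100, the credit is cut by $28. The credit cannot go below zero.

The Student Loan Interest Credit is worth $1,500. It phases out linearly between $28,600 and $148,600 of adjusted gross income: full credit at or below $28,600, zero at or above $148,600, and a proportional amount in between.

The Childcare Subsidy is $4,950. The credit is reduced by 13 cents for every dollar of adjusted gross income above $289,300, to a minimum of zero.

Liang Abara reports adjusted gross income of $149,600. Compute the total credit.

Child Tax Credit: income exceeds $128,100 by $21,500, which is 9 full-or-partial $2,500 increments; reduction = 9 × $28 = $252, leaving $294.
Student Loan Interest Credit: $149,600 is at or above $148,600, so the credit is $0.
Childcare Subsidy: $149,600 is at or below the $289,300 threshold, so the full $4,950 applies.
Total: $294 + $0 + $4,950 = $5,244.

$5,244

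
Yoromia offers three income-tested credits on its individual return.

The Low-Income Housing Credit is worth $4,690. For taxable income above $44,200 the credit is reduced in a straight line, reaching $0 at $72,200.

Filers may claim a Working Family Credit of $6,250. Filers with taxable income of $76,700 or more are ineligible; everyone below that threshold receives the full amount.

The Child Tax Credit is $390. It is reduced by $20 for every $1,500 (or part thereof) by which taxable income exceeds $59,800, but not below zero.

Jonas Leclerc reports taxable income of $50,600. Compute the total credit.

Low-Income Housing Credit: $50,600 is $6,400 into a $28,000 phase-out range, leaving 21,600/28,000 of the credit: $4,690 × 21,600/28,000 = $3,618.
Working Family Credit: $50,600 is below the $76,700 cutoff, so the full $6,250 applies.
Child Tax Credit: $50,600 is at or below the $59,800 threshold, so the full $390 applies.
Total: $3,618 + $6,250 + $390 = $10,258.

$10,258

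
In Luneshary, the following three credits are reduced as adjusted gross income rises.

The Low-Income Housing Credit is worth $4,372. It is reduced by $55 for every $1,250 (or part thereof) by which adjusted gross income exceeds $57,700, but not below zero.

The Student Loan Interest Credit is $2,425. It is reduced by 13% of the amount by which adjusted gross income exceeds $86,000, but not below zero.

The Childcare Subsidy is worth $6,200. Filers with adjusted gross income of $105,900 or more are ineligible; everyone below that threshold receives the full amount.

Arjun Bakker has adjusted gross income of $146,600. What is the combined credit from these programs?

$412

Low-Income Housing Credit: income exceeds $57,700 by $88,900, which is 72 full-or-partial $1,250 increments; reduction = 72 × $55 = $3,960, leaving $412.
Student Loan Interest Credit: 13% of the $60,600 excess over $86,000 is $7,878 ≥ base, so the credit is $0.
Childcare Subsidy: $146,600 meets or exceeds the $105,900 cutoff, so the credit is $0.
Total: $412 + $0 + $0 = $412.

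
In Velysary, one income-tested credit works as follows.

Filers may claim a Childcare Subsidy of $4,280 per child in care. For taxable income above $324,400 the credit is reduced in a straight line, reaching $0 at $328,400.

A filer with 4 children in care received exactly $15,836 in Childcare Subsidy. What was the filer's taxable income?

Full credit = 4 × $4,280 = $17,120.
$15,836 is 15,836/17,120 of the full $17,120, so 1,284/17,120 of the $4,000 range has been used: income = $324,400 + $4,000 × 1,284/17,120 = $324,700.

$324,700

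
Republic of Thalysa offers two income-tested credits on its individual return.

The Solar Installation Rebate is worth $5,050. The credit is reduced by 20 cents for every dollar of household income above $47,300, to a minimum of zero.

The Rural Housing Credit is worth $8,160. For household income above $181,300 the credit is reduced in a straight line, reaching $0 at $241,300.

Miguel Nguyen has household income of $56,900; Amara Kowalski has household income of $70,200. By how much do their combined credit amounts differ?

$2,660

Miguel ($56,900): Solar Installation Rebate: 20% of the $9,600 excess over $47,300 is $1,920; credit = $5,050 − $1,920 = $3,130. Rural Housing Credit: $56,900 is at or below the $181,300 threshold, so the full $8,160 applies. total $3,130 + $8,160 = $11,290
Amara ($70,200): Solar Installation Rebate: 20% of the $22,900 excess over $47,300 is $4,580; credit = $5,050 − $4,580 = $470. Rural Housing Credit: $70,200 is at or below the $181,300 threshold, so the full $8,160 applies. total $470 + $8,160 = $8,630
Difference: |$11,290 − $8,630| = $2,660.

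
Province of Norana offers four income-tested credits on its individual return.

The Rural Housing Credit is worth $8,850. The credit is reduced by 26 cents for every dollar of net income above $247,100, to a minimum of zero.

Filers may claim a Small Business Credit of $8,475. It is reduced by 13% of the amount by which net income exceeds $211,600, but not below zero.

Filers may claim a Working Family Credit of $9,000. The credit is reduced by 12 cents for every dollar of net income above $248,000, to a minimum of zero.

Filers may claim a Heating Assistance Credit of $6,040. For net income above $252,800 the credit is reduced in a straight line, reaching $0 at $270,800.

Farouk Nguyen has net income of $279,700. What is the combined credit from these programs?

Rural Housing Credit: 26% of the $32,600 excess over $247,100 is $8,476; credit = $8,850 − $8,476 = $374.
Small Business Credit: 13% of the $68,100 excess over $211,600 is $8,853 ≥ base, so the credit is $0.
Working Family Credit: 12% of the $31,700 excess over $248,000 is $3,804; credit = $9,000 − $3,804 = $5,196.
Heating Assistance Credit: $279,700 is at or above $270,800, so the credit is $0.
Total: $374 + $0 + $5,196 + $0 = $5,570.

$5,570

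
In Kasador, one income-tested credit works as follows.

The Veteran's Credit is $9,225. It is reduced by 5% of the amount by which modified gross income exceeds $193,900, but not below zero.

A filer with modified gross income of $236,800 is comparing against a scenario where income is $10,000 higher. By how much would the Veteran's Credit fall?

At $236,800 — 5% of the $42,900 excess over $193,900 is $2,145; credit = $9,225 − $2,145 = $7,080.
At $246,800 — 5% of the $52,900 excess over $193,900 is $2,645; credit = $9,225 − $2,645 = $6,580.
Lost: $7,080 − $6,580 = $500.

$500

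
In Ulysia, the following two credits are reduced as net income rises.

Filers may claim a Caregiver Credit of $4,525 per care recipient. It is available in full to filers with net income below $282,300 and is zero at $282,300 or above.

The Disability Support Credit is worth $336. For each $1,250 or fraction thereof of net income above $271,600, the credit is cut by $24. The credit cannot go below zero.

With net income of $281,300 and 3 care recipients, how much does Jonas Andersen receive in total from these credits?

Caregiver Credit: base = 3 × $4,525 = $13,575. $281,300 is below the $282,300 cutoff, so the full $13,575 applies.
Disability Support Credit: income exceeds $271,600 by $9,700, which is 8 full-or-partial $1,250 increments; reduction = 8 × $24 = $192, leaving $144.
Total: $13,575 + $144 = $13,719.

$13,719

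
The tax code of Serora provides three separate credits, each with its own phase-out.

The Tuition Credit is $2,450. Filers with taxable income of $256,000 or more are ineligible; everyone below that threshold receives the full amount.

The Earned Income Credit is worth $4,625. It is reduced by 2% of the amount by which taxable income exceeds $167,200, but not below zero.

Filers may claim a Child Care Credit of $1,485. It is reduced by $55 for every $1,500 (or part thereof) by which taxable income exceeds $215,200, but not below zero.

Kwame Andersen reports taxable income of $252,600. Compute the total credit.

$5,477

Tuition Credit: $252,600 is below the $256,000 cutoff, so the full $2,450 applies.
Earned Income Credit: 2% of the $85,400 excess over $167,200 is $1,708; credit = $4,625 − $1,708 = $2,917.
Child Care Credit: income exceeds $215,200 by $37,400, which is 25 full-or-partial $1,500 increments; reduction = 25 × $55 = $1,375, leaving $110.
Total: $2,450 + $2,917 + $110 = $5,477.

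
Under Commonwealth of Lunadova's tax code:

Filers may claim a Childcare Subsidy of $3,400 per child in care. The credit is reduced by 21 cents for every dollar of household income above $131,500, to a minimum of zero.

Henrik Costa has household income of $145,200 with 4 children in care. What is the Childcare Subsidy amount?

$10,723

Childcare Subsidy: base = 4 × $3,400 = $13,600. 21% of the $13,700 excess over $131,500 is $2,877; credit = $13,600 − $2,877 = $10,723.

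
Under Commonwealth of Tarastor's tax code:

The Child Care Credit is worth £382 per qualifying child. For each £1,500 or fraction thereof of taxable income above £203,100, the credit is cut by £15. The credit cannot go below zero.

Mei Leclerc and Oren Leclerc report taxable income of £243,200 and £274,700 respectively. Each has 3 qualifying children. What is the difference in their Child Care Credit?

£315

Mei (£243,200): Child Care Credit: base = 3 × £382 = £1,146. income exceeds £203,100 by £40,100, which is 27 full-or-partial £1,500 increments; reduction = 27 × £15 = £405, leaving £741.
Oren (£274,700): Child Care Credit: base = 3 × £382 = £1,146. income exceeds £203,100 by £71,600, which is 48 full-or-partial £1,500 increments; reduction = 48 × £15 = £720, leaving £426.
Difference: |£741 − £426| = £315.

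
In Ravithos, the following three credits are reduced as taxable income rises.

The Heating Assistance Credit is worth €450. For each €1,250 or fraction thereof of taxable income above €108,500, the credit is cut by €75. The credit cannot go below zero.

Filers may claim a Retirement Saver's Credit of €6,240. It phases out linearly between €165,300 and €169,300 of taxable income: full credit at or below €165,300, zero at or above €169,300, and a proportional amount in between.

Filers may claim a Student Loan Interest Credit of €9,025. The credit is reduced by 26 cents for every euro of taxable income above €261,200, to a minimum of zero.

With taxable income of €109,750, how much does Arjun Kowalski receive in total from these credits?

€15,640

Heating Assistance Credit: income exceeds €108,500 by €1,250, which is 1 full-or-partial €1,250 increment; reduction = 1 × €75 = €75, leaving €375.
Retirement Saver's Credit: €109,750 is at or below the €165,300 threshold, so the full €6,240 applies.
Student Loan Interest Credit: €109,750 is at or below the €261,200 threshold, so the full €9,025 applies.
Total: €375 + €6,240 + €9,025 = €15,640.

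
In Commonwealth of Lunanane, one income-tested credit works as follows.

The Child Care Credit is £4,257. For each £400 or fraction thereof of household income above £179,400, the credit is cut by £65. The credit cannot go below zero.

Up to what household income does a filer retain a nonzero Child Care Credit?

After 65 increments the reduction is 65 × £65 = £4,225, leaving £32; one more increment wipes it out. Increment 65 ends at excess 65 × £400 = £26,000, so the highest qualifying income is £179,400 + £26,000 = £205,400.

£205,400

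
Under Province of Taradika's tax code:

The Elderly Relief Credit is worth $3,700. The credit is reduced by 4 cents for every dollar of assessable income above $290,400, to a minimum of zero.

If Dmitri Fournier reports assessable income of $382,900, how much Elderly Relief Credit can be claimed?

Elderly Relief Credit: 4% of the $92,500 excess over $290,400 is $3,700 ≥ base, so the credit is $0.

$0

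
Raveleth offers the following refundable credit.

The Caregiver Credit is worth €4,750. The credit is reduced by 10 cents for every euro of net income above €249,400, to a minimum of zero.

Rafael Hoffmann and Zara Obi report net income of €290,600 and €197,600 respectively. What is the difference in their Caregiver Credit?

Rafael (€290,600): Caregiver Credit: 10% of the €41,200 excess over €249,400 is €4,120; credit = €4,750 − €4,120 = €630.
Zara (€197,600): Caregiver Credit: €197,600 is at or below the €249,400 threshold, so the full €4,750 applies.
Difference: |€630 − €4,750| = €4,120.

€4,120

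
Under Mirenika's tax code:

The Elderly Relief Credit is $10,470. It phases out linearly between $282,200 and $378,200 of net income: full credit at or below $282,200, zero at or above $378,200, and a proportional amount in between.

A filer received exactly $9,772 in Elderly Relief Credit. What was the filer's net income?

$288,600

$9,772 is 9,772/10,470 of the full $10,470, so 698/10,470 of the $96,000 range has been used: income = $282,200 + $96,000 × 698/10,470 = $288,600.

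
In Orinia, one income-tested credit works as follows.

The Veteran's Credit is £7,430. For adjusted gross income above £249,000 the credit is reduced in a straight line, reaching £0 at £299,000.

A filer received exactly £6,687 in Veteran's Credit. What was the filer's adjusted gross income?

£6,687 is 6,687/7,430 of the full £7,430, so 743/7,430 of the £50,000 range has been used: income = £249,000 + £50,000 × 743/7,430 = £254,000.

£254,000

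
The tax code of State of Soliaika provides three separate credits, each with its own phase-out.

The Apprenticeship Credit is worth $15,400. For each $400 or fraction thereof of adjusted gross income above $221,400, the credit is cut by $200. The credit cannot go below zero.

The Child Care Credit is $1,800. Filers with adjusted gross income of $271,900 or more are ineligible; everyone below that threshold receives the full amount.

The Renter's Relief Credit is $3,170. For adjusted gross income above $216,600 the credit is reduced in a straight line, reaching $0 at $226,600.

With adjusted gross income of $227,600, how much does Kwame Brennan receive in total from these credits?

$14,000

Apprenticeship Credit: income exceeds $221,400 by $6,200, which is 16 full-or-partial $400 increments; reduction = 16 × $200 = $3,200, leaving $12,200.
Child Care Credit: $227,600 is below the $271,900 cutoff, so the full $1,800 applies.
Renter's Relief Credit: $227,600 is at or above $226,600, so the credit is $0.
Total: $12,200 + $1,800 + $0 = $14,000.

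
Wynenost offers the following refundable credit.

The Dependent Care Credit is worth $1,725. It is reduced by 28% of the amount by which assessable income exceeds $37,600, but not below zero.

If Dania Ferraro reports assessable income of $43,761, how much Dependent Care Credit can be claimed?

$0

Dependent Care Credit: 28% of the $6,161 excess over $37,600 is $1,725.08 ≥ base, so the credit is $0.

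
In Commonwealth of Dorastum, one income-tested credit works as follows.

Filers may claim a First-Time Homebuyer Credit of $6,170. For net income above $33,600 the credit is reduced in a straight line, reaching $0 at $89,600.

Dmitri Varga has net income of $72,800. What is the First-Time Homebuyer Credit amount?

First-Time Homebuyer Credit: $72,800 is $39,200 into a $56,000 phase-out range, leaving 16,800/56,000 of the credit: $6,170 × 16,800/56,000 = $1,851.

$1,851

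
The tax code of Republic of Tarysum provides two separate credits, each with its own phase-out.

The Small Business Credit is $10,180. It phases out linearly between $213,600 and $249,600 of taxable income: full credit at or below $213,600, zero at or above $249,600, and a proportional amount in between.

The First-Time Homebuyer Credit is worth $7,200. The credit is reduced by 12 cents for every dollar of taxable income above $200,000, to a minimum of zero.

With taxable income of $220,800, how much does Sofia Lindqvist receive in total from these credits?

$12,848

Small Business Credit: $220,800 is $7,200 into a $36,000 phase-out range, leaving 28,800/36,000 of the credit: $10,180 × 28,800/36,000 = $8,144.
First-Time Homebuyer Credit: 12% of the $20,800 excess over $200,000 is $2,496; credit = $7,200 − $2,496 = $4,704.
Total: $8,144 + $4,704 = $12,848.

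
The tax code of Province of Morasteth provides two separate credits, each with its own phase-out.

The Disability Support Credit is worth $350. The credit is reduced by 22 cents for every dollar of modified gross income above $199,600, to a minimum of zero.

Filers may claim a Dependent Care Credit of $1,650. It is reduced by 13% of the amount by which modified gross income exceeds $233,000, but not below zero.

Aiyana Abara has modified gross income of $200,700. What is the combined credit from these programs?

Disability Support Credit: 22% of the $1,100 excess over $199,600 is $242; credit = $350 − $242 = $108.
Dependent Care Credit: $200,700 is at or below the $233,000 threshold, so the full $1,650 applies.
Total: $108 + $1,650 = $1,758.

$1,758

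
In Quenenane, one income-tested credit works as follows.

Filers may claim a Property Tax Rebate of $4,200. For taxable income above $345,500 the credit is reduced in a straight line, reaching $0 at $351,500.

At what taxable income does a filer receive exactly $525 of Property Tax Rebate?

$525 is 525/4,200 of the full $4,200, so 3,675/4,200 of the $6,000 range has been used: income = $345,500 + $6,000 × 3,675/4,200 = $350,750.

$350,750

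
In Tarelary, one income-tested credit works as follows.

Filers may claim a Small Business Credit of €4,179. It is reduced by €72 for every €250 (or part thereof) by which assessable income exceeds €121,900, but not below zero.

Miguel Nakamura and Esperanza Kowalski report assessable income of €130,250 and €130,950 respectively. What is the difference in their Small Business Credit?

Miguel (€130,250): Small Business Credit: income exceeds €121,900 by €8,350, which is 34 full-or-partial €250 increments; reduction = 34 × €72 = €2,448, leaving €1,731.
Esperanza (€130,950): Small Business Credit: income exceeds €121,900 by €9,050, which is 37 full-or-partial €250 increments; reduction = 37 × €72 = €2,664, leaving €1,515.
Difference: |€1,731 − €1,515| = €216.

€216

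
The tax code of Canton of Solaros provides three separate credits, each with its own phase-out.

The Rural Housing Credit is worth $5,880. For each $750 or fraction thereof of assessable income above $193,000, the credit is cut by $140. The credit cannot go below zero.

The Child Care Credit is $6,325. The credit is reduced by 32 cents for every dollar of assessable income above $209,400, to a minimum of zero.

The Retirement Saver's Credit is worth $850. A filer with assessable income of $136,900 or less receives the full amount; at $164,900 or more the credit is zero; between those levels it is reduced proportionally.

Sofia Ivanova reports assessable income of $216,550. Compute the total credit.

Rural Housing Credit: income exceeds $193,000 by $23,550, which is 32 full-or-partial $750 increments; reduction = 32 × $140 = $4,480, leaving $1,400.
Child Care Credit: 32% of the $7,150 excess over $209,400 is $2,288; credit = $6,325 − $2,288 = $4,037.
Retirement Saver's Credit: $216,550 is at or above $164,900, so the credit is $0.
Total: $1,400 + $4,037 + $0 = $5,437.

$5,437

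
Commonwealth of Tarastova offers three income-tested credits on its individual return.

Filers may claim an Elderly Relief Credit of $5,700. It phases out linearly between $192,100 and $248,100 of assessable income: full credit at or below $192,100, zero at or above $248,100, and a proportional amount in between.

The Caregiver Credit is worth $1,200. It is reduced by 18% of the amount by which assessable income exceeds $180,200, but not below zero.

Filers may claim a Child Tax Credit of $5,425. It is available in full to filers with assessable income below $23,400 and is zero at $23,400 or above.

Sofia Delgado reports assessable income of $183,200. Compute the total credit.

$6,360

Elderly Relief Credit: $183,200 is at or below the $192,100 threshold, so the full $5,700 applies.
Caregiver Credit: 18% of the $3,000 excess over $180,200 is $540; credit = $1,200 − $540 = $660.
Child Tax Credit: $183,200 meets or exceeds the $23,400 cutoff, so the credit is $0.
Total: $5,700 + $660 + $0 = $6,360.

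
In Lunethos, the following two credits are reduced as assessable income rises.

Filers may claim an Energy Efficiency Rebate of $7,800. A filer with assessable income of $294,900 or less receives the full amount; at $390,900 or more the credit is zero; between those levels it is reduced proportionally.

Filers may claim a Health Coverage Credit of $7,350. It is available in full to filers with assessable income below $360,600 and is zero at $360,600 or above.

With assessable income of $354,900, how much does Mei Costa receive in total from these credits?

Energy Efficiency Rebate: $354,900 is $60,000 into a $96,000 phase-out range, leaving 36,000/96,000 of the credit: $7,800 × 36,000/96,000 = $2,925.
Health Coverage Credit: $354,900 is below the $360,600 cutoff, so the full $7,350 applies.
Total: $2,925 + $7,350 = $10,275.

$10,275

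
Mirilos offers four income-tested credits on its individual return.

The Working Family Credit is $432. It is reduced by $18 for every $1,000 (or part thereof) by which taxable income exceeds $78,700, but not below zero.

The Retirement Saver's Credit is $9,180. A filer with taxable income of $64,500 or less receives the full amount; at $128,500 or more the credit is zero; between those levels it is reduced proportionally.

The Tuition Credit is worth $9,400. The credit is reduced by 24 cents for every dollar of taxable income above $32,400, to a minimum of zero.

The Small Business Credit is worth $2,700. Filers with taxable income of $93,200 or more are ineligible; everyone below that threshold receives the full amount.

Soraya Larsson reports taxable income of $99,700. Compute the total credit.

Working Family Credit: income exceeds $78,700 by $21,000, which is 21 full-or-partial $1,000 increments; reduction = 21 × $18 = $378, leaving $54.
Retirement Saver's Credit: $99,700 is $35,200 into a $64,000 phase-out range, leaving 28,800/64,000 of the credit: $9,180 × 28,800/64,000 = $4,131.
Tuition Credit: 24% of the $67,300 excess over $32,400 is $16,152 ≥ base, so the credit is $0.
Small Business Credit: $99,700 meets or exceeds the $93,200 cutoff, so the credit is $0.
Total: $54 + $4,131 + $0 + $0 = $4,185.

$4,185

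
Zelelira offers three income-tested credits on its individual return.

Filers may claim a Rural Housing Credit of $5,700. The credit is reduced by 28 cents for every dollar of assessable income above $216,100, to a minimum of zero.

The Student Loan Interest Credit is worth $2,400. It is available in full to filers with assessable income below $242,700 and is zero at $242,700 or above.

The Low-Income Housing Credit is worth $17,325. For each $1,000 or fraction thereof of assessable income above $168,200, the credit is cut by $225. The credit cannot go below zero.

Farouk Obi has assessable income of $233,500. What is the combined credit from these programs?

$5,703

Rural Housing Credit: 28% of the $17,400 excess over $216,100 is $4,872; credit = $5,700 − $4,872 = $828.
Student Loan Interest Credit: $233,500 is below the $242,700 cutoff, so the full $2,400 applies.
Low-Income Housing Credit: income exceeds $168,200 by $65,300, which is 66 full-or-partial $1,000 increments; reduction = 66 × $225 = $14,850, leaving $2,475.
Total: $828 + $2,400 + $2,475 = $5,703.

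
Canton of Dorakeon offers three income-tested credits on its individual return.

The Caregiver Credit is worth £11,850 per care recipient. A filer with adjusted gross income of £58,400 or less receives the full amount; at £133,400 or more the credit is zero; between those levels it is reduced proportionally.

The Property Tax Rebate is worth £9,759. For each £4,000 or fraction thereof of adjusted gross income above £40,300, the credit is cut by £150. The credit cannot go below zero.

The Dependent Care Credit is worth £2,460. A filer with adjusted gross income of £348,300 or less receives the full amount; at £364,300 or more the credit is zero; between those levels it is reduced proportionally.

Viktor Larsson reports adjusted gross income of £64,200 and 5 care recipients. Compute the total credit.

£65,987

Caregiver Credit: base = 5 × £11,850 = £59,250. £64,200 is £5,800 into a £75,000 phase-out range, leaving 69,200/75,000 of the credit: £59,250 × 69,200/75,000 = £54,668.
Property Tax Rebate: income exceeds £40,300 by £23,900, which is 6 full-or-partial £4,000 increments; reduction = 6 × £150 = £900, leaving £8,859.
Dependent Care Credit: £64,200 is at or below the £348,300 threshold, so the full £2,460 applies.
Total: £54,668 + £8,859 + £2,460 = £65,987.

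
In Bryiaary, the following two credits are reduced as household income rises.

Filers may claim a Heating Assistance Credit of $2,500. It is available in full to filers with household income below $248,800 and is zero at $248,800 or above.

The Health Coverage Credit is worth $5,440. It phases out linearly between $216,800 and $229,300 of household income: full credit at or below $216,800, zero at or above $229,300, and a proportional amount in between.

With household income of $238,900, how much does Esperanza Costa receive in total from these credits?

$2,500

Heating Assistance Credit: $238,900 is below the $248,800 cutoff, so the full $2,500 applies.
Health Coverage Credit: $238,900 is at or above $229,300, so the credit is $0.
Total: $2,500 + $0 = $2,500.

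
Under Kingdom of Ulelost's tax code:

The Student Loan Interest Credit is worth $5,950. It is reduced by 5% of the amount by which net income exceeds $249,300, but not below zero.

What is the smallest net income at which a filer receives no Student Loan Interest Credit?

The credit falls by 5% of each dollar above $249,300, so it reaches zero when the excess is $5,950 / 5% = $119,000: income = $249,300 + $119,000 = $368,300.

$368,300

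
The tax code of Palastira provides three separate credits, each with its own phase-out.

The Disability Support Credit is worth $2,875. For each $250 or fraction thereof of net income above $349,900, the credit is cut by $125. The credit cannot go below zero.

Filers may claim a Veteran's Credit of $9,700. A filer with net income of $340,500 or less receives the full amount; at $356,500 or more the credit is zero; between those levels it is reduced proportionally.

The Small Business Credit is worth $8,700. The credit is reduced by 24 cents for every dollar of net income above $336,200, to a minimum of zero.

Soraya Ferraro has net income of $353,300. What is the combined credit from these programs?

$7,661

Disability Support Credit: income exceeds $349,900 by $3,400, which is 14 full-or-partial $250 increments; reduction = 14 × $125 = $1,750, leaving $1,125.
Veteran's Credit: $353,300 is $12,800 into a $16,000 phase-out range, leaving 3,200/16,000 of the credit: $9,700 × 3,200/16,000 = $1,940.
Small Business Credit: 24% of the $17,100 excess over $336,200 is $4,104; credit = $8,700 − $4,104 = $4,596.
Total: $1,125 + $1,940 + $4,596 = $7,661.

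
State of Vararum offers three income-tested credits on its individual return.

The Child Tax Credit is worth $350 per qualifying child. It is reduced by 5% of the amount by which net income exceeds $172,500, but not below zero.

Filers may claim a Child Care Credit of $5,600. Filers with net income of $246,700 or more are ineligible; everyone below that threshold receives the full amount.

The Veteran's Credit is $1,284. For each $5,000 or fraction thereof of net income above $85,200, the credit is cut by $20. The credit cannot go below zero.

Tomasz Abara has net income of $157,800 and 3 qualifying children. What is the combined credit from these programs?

Child Tax Credit: base = 3 × $350 = $1,050. $157,800 is at or below the $172,500 threshold, so the full $1,050 applies.
Child Care Credit: $157,800 is below the $246,700 cutoff, so the full $5,600 applies.
Veteran's Credit: income exceeds $85,200 by $72,600, which is 15 full-or-partial $5,000 increments; reduction = 15 × $20 = $300, leaving $984.
Total: $1,050 + $5,600 + $984 = $7,634.

$7,634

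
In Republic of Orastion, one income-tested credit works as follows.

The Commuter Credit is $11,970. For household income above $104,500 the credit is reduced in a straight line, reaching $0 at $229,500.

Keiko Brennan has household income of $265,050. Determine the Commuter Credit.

Commuter Credit: $265,050 is at or above $229,500, so the credit is $0.

$0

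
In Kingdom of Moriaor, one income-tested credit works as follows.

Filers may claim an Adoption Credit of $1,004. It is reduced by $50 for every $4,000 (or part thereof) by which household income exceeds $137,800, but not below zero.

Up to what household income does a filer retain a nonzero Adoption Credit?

After 20 increments the reduction is 20 × $50 = $1,000, leaving $4; one more increment wipes it out. Increment 20 ends at excess 20 × $4,000 = $80,000, so the highest qualifying income is $137,800 + $80,000 = $217,800.

$217,800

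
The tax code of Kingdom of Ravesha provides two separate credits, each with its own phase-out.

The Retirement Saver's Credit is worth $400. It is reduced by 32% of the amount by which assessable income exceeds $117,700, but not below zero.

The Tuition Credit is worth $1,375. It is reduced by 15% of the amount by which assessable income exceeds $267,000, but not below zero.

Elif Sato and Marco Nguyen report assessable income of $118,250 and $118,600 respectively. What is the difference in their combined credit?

Elif ($118,250): Retirement Saver's Credit: 32% of the $550 excess over $117,700 is $176; credit = $400 − $176 = $224. Tuition Credit: $118,250 is at or below the $267,000 threshold, so the full $1,375 applies. total $224 + $1,375 = $1,599
Marco ($118,600): Retirement Saver's Credit: 32% of the $900 excess over $117,700 is $288; credit = $400 − $288 = $112. Tuition Credit: $118,600 is at or below the $267,000 threshold, so the full $1,375 applies. total $112 + $1,375 = $1,487
Difference: |$1,599 − $1,487| = $112.

$112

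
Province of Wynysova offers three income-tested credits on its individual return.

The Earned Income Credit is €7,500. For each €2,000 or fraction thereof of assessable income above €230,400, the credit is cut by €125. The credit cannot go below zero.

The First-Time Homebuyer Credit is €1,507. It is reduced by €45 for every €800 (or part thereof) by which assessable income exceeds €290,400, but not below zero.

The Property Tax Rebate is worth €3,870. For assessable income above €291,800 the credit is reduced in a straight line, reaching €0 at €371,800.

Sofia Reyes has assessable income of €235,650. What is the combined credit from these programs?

€12,502

Earned Income Credit: income exceeds €230,400 by €5,250, which is 3 full-or-partial €2,000 increments; reduction = 3 × €125 = €375, leaving €7,125.
First-Time Homebuyer Credit: €235,650 is at or below the €290,400 threshold, so the full €1,507 applies.
Property Tax Rebate: €235,650 is at or below the €291,800 threshold, so the full €3,870 applies.
Total: €7,125 + €1,507 + €3,870 = €12,502.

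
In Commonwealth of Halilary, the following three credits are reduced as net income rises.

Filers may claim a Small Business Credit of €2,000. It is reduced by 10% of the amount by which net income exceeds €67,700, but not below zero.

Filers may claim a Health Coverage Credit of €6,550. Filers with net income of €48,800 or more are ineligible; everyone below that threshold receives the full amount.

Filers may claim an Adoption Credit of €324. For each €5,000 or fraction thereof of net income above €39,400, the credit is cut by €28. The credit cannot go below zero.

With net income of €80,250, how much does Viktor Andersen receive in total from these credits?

€817

Small Business Credit: 10% of the €12,550 excess over €67,700 is €1,255; credit = €2,000 − €1,255 = €745.
Health Coverage Credit: €80,250 meets or exceeds the €48,800 cutoff, so the credit is €0.
Adoption Credit: income exceeds €39,400 by €40,850, which is 9 full-or-partial €5,000 increments; reduction = 9 × €28 = €252, leaving €72.
Total: €745 + €0 + €72 = €817.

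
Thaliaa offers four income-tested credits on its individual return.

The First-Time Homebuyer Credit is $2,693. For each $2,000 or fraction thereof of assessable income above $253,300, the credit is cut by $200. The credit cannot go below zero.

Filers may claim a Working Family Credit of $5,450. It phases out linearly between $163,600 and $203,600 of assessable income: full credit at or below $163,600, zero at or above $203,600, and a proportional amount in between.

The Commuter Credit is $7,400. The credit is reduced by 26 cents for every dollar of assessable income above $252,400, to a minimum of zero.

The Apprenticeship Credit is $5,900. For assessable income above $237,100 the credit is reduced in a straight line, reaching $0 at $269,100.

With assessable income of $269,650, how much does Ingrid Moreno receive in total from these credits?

First-Time Homebuyer Credit: income exceeds $253,300 by $16,350, which is 9 full-or-partial $2,000 increments; reduction = 9 × $200 = $1,800, leaving $893.
Working Family Credit: $269,650 is at or above $203,600, so the credit is $0.
Commuter Credit: 26% of the $17,250 excess over $252,400 is $4,485; credit = $7,400 − $4,485 = $2,915.
Apprenticeship Credit: $269,650 is at or above $269,100, so the credit is $0.
Total: $893 + $0 + $2,915 + $0 = $3,808.

$3,808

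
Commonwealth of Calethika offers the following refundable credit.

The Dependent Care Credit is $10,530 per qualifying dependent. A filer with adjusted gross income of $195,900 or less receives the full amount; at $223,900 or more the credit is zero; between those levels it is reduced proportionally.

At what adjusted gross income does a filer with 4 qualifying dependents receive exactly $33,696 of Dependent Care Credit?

Full credit = 4 × $10,530 = $42,120.
$33,696 is 33,696/42,120 of the full $42,120, so 8,424/42,120 of the $28,000 range has been used: income = $195,900 + $28,000 × 8,424/42,120 = $201,500.

$201,500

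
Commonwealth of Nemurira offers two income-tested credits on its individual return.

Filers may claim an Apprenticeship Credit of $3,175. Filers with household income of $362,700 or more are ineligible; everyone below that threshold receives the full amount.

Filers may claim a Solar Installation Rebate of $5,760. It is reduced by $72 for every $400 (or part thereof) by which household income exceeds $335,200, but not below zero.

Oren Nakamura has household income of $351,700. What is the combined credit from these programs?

$5,911

Apprenticeship Credit: $351,700 is below the $362,700 cutoff, so the full $3,175 applies.
Solar Installation Rebate: income exceeds $335,200 by $16,500, which is 42 full-or-partial $400 increments; reduction = 42 × $72 = $3,024, leaving $2,736.
Total: $3,175 + $2,736 = $5,911.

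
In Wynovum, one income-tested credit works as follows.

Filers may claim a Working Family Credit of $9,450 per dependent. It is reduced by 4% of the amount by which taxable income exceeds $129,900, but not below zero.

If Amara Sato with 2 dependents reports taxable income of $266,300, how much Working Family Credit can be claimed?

Working Family Credit: base = 2 × $9,450 = $18,900. 4% of the $136,400 excess over $129,900 is $5,456; credit = $18,900 − $5,456 = $13,444.

$13,444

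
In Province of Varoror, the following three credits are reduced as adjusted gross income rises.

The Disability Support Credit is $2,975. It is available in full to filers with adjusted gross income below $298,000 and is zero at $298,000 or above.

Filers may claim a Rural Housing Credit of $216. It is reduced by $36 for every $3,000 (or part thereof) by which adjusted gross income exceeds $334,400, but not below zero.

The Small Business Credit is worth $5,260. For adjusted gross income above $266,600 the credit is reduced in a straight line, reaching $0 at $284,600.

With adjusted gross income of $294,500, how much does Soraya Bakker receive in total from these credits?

Disability Support Credit: $294,500 is below the $298,000 cutoff, so the full $2,975 applies.
Rural Housing Credit: $294,500 is at or below the $334,400 threshold, so the full $216 applies.
Small Business Credit: $294,500 is at or above $284,600, so the credit is $0.
Total: $2,975 + $216 + $0 = $3,191.

$3,191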